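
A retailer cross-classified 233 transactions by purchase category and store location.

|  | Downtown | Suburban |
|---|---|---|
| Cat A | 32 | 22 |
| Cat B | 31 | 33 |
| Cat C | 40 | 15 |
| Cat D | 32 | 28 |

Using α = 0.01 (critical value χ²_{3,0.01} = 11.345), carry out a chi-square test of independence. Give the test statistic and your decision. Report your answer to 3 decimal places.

7.868; fail to reject H₀

Row totals: 54, 64, 55, 60. Column totals: 135, 98. Grand total N = 233.
Expected counts (row total × column total / N):
  Cat A, Downtown: 54×135/233 = 31.28755
  Cat A, Suburban: 54×98/233 = 22.71245
  Cat B, Downtown: 64×135/233 = 37.08155
  Cat B, Suburban: 64×98/233 = 26.91845
  Cat C, Downtown: 55×135/233 = 31.86695
  Cat C, Suburban: 55×98/233 = 23.13305
  Cat D, Downtown: 60×135/233 = 34.76395
  Cat D, Suburban: 60×98/233 = 25.23605
Contributions (O − E)²/E:
  (32 − 31.28755)²/31.28755 = 0.0162
  (22 − 22.71245)²/22.71245 = 0.0223
  (31 − 37.08155)²/37.08155 = 0.9974
  (33 − 26.91845)²/26.91845 = 1.3740
  (40 − 31.86695)²/31.86695 = 2.0757
  (15 − 23.13305)²/23.13305 = 2.8594
  (32 − 34.76395)²/34.76395 = 0.2198
  (28 − 25.23605)²/25.23605 = 0.3027
χ² = 0.0162 + 0.0223 + 0.9974 + 1.3740 + 2.0757 + 2.8594 + 0.2198 + 0.3027 = 7.868
df = (4−1)(2−1) = 3. Since 7.868 < 11.345, fail to reject the null hypothesis of independence at α = 0.01.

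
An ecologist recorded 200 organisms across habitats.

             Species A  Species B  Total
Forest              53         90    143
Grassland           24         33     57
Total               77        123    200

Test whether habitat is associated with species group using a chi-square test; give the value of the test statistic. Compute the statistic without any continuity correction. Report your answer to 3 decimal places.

Grand total N = 200.
Expected counts (row total × column total / N):
  Forest, Species A: 143×77/200 = 55.0550
  Forest, Species B: 143×123/200 = 87.9450
  Grassland, Species A: 57×77/200 = 21.9450
  Grassland, Species B: 57×123/200 = 35.0550
Contributions (O − E)²/E:
  (53 − 55.0550)²/55.0550 = 0.0767
  (90 − 87.9450)²/87.9450 = 0.0480
  (24 − 21.9450)²/21.9450 = 0.1924
  (33 − 35.0550)²/35.0550 = 0.1205
χ² = 0.0767 + 0.0480 + 0.1924 + 0.1205 = 0.438

0.438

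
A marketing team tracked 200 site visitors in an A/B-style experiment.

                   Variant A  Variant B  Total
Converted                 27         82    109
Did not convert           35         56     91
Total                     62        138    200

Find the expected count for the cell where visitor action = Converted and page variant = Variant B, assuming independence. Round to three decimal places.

75.210

Row total (Converted) = 109; column total (Variant B) = 138; grand total N = 200.
Expected count = (row total × column total) / N = 109 × 138 / 200 = 75.210.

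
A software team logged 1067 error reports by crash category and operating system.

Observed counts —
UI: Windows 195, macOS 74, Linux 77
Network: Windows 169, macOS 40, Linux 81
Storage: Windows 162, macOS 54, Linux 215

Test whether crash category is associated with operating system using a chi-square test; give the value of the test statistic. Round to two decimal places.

Row totals: 346, 290, 431. Column totals: 526, 168, 373. Grand total N = 1067.
Expected counts (row total × column total / N):
  UI, Windows: 346×526/1067 = 170.568
  UI, macOS: 346×168/1067 = 54.478
  UI, Linux: 346×373/1067 = 120.954
  Network, Windows: 290×526/1067 = 142.962
  Network, macOS: 290×168/1067 = 45.661
  Network, Linux: 290×373/1067 = 101.378
  Storage, Windows: 431×526/1067 = 212.470
  Storage, macOS: 431×168/1067 = 67.861
  Storage, Linux: 431×373/1067 = 150.668
Contributions (O − E)²/E:
  (195 − 170.568)²/170.568 = 3.4996
  (74 − 54.478)²/54.478 = 6.9956
  (77 − 120.954)²/120.954 = 15.9726
  (169 − 142.962)²/142.962 = 4.7424
  (40 − 45.661)²/45.661 = 0.7018
  (81 − 101.378)²/101.378 = 4.0962
  (162 − 212.470)²/212.470 = 11.9886
  (54 − 67.861)²/67.861 = 2.8312
  (215 − 150.668)²/150.668 = 27.4684
χ² = 3.4996 + 6.9956 + 15.9726 + 4.7424 + 0.7018 + 4.0962 + 11.9886 + 2.8312 + 27.4684 = 78.30

78.30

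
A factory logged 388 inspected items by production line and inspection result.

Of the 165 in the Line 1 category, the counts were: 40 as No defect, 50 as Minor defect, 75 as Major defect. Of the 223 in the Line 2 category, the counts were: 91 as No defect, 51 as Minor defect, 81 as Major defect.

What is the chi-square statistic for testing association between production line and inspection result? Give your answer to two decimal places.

Row totals: 165, 223. Column totals: 131, 101, 156. Grand total N = 388.
Expected counts (row total × column total / N):
  Line 1, No defect: 165×131/388 = 55.709
  Line 1, Minor defect: 165×101/388 = 42.951
  Line 1, Major defect: 165×156/388 = 66.340
  Line 2, No defect: 223×131/388 = 75.291
  Line 2, Minor defect: 223×101/388 = 58.049
  Line 2, Major defect: 223×156/388 = 89.660
Contributions (O − E)²/E:
  (40 − 55.709)²/55.709 = 4.4297
  (50 − 42.951)²/42.951 = 1.1569
  (75 − 66.340)²/66.340 = 1.1305
  (91 − 75.291)²/75.291 = 3.2776
  (51 − 58.049)²/58.049 = 0.8560
  (81 − 89.660)²/89.660 = 0.8364
χ² = 4.4297 + 1.1569 + 1.1305 + 3.2776 + 0.8560 + 0.8364 = 11.69

11.69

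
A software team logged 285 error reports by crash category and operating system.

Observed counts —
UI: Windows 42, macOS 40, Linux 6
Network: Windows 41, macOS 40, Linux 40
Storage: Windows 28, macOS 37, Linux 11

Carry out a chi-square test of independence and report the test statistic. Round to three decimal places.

25.124

Row totals: 88, 121, 76. Column totals: 111, 117, 57. Grand total N = 285.
Expected counts (row total × column total / N):
  UI, Windows: 88×111/285 = 34.2737
  UI, macOS: 88×117/285 = 36.1263
  UI, Linux: 88×57/285 = 17.6000
  Network, Windows: 121×111/285 = 47.1263
  Network, macOS: 121×117/285 = 49.6737
  Network, Linux: 121×57/285 = 24.2000
  Storage, Windows: 76×111/285 = 29.6000
  Storage, macOS: 76×117/285 = 31.2000
  Storage, Linux: 76×57/285 = 15.2000
Contributions (O − E)²/E:
  (42 − 34.2737)²/34.2737 = 1.7417
  (40 − 36.1263)²/36.1263 = 0.4154
  (6 − 17.6000)²/17.6000 = 7.6455
  (41 − 47.1263)²/47.1263 = 0.7964
  (40 − 49.6737)²/49.6737 = 1.8839
  (40 − 24.2000)²/24.2000 = 10.3157
  (28 − 29.6000)²/29.6000 = 0.0865
  (37 − 31.2000)²/31.2000 = 1.0782
  (11 − 15.2000)²/15.2000 = 1.1605
χ² = 1.7417 + 0.4154 + 7.6455 + 0.7964 + 1.8839 + 10.3157 + 0.0865 + 1.0782 + 1.1605 = 25.124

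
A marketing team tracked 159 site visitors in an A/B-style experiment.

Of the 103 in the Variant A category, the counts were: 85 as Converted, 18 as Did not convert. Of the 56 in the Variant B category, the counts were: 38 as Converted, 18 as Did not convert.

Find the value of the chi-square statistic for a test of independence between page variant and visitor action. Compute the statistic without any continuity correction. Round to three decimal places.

4.456

Row totals: 103, 56. Column totals: 123, 36. Grand total N = 159.
Expected counts (row total × column total / N):
  Variant A, Converted: 103×123/159 = 79.6792
  Variant A, Did not convert: 103×36/159 = 23.3208
  Variant B, Converted: 56×123/159 = 43.3208
  Variant B, Did not convert: 56×36/159 = 12.6792
Contributions (O − E)²/E:
  (85 − 79.6792)²/79.6792 = 0.3553
  (18 − 23.3208)²/23.3208 = 1.2140
  (38 − 43.3208)²/43.3208 = 0.6535
  (18 − 12.6792)²/12.6792 = 2.2329
χ² = 0.3553 + 1.2140 + 0.6535 + 2.2329 = 4.456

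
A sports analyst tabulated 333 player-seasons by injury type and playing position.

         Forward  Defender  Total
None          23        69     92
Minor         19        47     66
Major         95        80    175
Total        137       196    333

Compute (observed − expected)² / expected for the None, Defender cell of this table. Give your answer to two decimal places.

Row total (None) = 92; column total (Defender) = 196; N = 333.
Expected count E = 92 × 196 / 333 = 54.150.
Contribution = (O − E)²/E = (69 − 54.150)² / 54.150 = 4.07.

4.07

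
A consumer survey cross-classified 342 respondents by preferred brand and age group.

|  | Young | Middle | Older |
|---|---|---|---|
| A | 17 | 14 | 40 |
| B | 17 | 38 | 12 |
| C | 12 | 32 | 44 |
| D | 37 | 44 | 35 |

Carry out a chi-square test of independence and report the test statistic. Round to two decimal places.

38.01

Row totals: 71, 67, 88, 116. Column totals: 83, 128, 131. Grand total N = 342.
Expected counts (row total × column total / N):
  A, Young: 71×83/342 = 17.231
  A, Middle: 71×128/342 = 26.573
  A, Older: 71×131/342 = 27.196
  B, Young: 67×83/342 = 16.260
  B, Middle: 67×128/342 = 25.076
  B, Older: 67×131/342 = 25.664
  C, Young: 88×83/342 = 21.357
  C, Middle: 88×128/342 = 32.936
  C, Older: 88×131/342 = 33.708
  D, Young: 116×83/342 = 28.152
  D, Middle: 116×128/342 = 43.415
  D, Older: 116×131/342 = 44.433
Contributions (O − E)²/E:
  (17 − 17.231)²/17.231 = 0.0031
  (14 − 26.573)²/26.573 = 5.9489
  (40 − 27.196)²/27.196 = 6.0282
  (17 − 16.260)²/16.260 = 0.0337
  (38 − 25.076)²/25.076 = 6.6609
  (12 − 25.664)²/25.664 = 7.2750
  (12 − 21.357)²/21.357 = 4.0995
  (32 − 32.936)²/32.936 = 0.0266
  (44 − 33.708)²/33.708 = 3.1424
  (37 − 28.152)²/28.152 = 2.7809
  (44 − 43.415)²/43.415 = 0.0079
  (35 − 44.433)²/44.433 = 2.0026
χ² = 0.0031 + 5.9489 + 6.0282 + 0.0337 + 6.6609 + 7.2750 + 4.0995 + 0.0266 + 3.1424 + 2.7809 + 0.0079 + 2.0026 = 38.01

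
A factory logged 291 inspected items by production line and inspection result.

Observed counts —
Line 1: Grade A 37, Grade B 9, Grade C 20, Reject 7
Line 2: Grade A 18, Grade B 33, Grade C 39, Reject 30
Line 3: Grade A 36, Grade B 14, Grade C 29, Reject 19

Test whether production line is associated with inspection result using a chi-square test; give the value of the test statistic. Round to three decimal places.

Row totals: 73, 120, 98. Column totals: 91, 56, 88, 56. Grand total N = 291.
Expected counts (row total × column total / N):
  Line 1, Grade A: 73×91/291 = 22.8282
  Line 1, Grade B: 73×56/291 = 14.0481
  Line 1, Grade C: 73×88/291 = 22.0756
  Line 1, Reject: 73×56/291 = 14.0481
  Line 2, Grade A: 120×91/291 = 37.5258
  Line 2, Grade B: 120×56/291 = 23.0928
  Line 2, Grade C: 120×88/291 = 36.2887
  Line 2, Reject: 120×56/291 = 23.0928
  Line 3, Grade A: 98×91/291 = 30.6460
  Line 3, Grade B: 98×56/291 = 18.8591
  Line 3, Grade C: 98×88/291 = 29.6357
  Line 3, Reject: 98×56/291 = 18.8591
Contributions (O − E)²/E:
  (37 − 22.8282)²/22.8282 = 8.7979
  (9 − 14.0481)²/14.0481 = 1.8140
  (20 − 22.0756)²/22.0756 = 0.1952
  (7 − 14.0481)²/14.0481 = 3.5361
  (18 − 37.5258)²/37.5258 = 10.1599
  (33 − 23.0928)²/23.0928 = 4.2504
  (39 − 36.2887)²/36.2887 = 0.2026
  (30 − 23.0928)²/23.0928 = 2.0660
  (36 − 30.6460)²/30.6460 = 0.9354
  (14 − 18.8591)²/18.8591 = 1.2520
  (29 − 29.6357)²/29.6357 = 0.0136
  (19 − 18.8591)²/18.8591 = 0.0011
χ² = 8.7979 + 1.8140 + 0.1952 + 3.5361 + 10.1599 + 4.2504 + 0.2026 + 2.0660 + 0.9354 + 1.2520 + 0.0136 + 0.0011 = 33.224

33.224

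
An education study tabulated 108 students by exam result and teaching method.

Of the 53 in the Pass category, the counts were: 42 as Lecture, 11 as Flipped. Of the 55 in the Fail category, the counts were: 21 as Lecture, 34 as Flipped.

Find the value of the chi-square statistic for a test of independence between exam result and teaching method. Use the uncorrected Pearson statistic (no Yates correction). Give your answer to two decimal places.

Row totals: 53, 55. Column totals: 63, 45. Grand total N = 108.
Expected counts (row total × column total / N):
  Pass, Lecture: 53×63/108 = 30.917
  Pass, Flipped: 53×45/108 = 22.083
  Fail, Lecture: 55×63/108 = 32.083
  Fail, Flipped: 55×45/108 = 22.917
Contributions (O − E)²/E:
  (42 − 30.917)²/30.917 = 3.9730
  (11 − 22.083)²/22.083 = 5.5623
  (21 − 32.083)²/32.083 = 3.8286
  (34 − 22.917)²/22.917 = 5.3599
χ² = 3.9730 + 5.5623 + 3.8286 + 5.3599 = 18.72

18.72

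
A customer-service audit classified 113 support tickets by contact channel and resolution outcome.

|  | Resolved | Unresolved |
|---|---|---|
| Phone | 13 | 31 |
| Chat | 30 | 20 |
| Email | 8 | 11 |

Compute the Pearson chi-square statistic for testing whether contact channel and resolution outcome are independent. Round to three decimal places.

Row totals: 44, 50, 19. Column totals: 51, 62. Grand total N = 113.
Expected counts (row total × column total / N):
  Phone, Resolved: 44×51/113 = 19.8584
  Phone, Unresolved: 44×62/113 = 24.1416
  Chat, Resolved: 50×51/113 = 22.5664
  Chat, Unresolved: 50×62/113 = 27.4336
  Email, Resolved: 19×51/113 = 8.5752
  Email, Unresolved: 19×62/113 = 10.4248
Contributions (O − E)²/E:
  (13 − 19.8584)²/19.8584 = 2.3687
  (31 − 24.1416)²/24.1416 = 1.9484
  (30 − 22.5664)²/22.5664 = 2.4487
  (20 − 27.4336)²/27.4336 = 2.0143
  (8 − 8.5752)²/8.5752 = 0.0386
  (11 − 10.4248)²/10.4248 = 0.0317
χ² = 2.3687 + 1.9484 + 2.4487 + 2.0143 + 0.0386 + 0.0317 = 8.850

8.850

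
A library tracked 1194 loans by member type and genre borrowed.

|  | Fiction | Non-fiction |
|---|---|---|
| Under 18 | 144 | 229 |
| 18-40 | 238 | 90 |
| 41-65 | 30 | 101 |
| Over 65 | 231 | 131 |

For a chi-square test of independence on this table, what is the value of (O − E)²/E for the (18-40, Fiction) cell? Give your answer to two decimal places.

Row total (18-40) = 328; column total (Fiction) = 643; N = 1194.
Expected count E = 328 × 643 / 1194 = 176.637.
Contribution = (O − E)²/E = (238 − 176.637)² / 176.637 = 21.32.

21.32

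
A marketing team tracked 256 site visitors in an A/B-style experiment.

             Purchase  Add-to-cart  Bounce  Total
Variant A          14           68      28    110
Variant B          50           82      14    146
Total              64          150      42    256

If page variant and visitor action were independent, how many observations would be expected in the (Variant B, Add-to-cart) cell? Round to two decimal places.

85.55

Row total (Variant B) = 146; column total (Add-to-cart) = 150; grand total N = 256.
Expected count = (row total × column total) / N = 146 × 150 / 256 = 85.55.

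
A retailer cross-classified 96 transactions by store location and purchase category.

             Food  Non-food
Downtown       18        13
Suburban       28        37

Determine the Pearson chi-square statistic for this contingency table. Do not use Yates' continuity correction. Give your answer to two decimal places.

1.89

Row totals: 31, 65. Column totals: 46, 50. Grand total N = 96.
Expected counts (row total × column total / N):
  Downtown, Food: 31×46/96 = 14.854
  Downtown, Non-food: 31×50/96 = 16.146
  Suburban, Food: 65×46/96 = 31.146
  Suburban, Non-food: 65×50/96 = 33.854
Contributions (O − E)²/E:
  (18 − 14.854)²/14.854 = 0.6663
  (13 − 16.146)²/16.146 = 0.6130
  (28 − 31.146)²/31.146 = 0.3178
  (37 − 33.854)²/33.854 = 0.2924
χ² = 0.6663 + 0.6130 + 0.3178 + 0.2924 = 1.89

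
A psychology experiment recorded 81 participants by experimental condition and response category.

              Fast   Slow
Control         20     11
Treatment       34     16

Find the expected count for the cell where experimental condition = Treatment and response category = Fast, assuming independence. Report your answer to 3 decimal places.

33.333

Row total (Treatment) = 50; column total (Fast) = 54; grand total N = 81.
Expected count = (row total × column total) / N = 50 × 54 / 81 = 33.333.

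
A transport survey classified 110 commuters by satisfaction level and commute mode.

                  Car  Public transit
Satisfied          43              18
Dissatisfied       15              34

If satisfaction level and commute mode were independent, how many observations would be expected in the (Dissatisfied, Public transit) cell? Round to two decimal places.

Row total (Dissatisfied) = 49; column total (Public transit) = 52; grand total N = 110.
Expected count = (row total × column total) / N = 49 × 52 / 110 = 23.16.

23.16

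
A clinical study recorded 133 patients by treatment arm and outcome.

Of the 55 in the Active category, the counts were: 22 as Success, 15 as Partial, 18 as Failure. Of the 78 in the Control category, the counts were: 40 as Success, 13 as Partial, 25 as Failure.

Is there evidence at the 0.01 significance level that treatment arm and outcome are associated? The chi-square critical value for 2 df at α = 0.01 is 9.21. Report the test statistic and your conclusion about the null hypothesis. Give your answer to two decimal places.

Row totals: 55, 78. Column totals: 62, 28, 43. Grand total N = 133.
Expected counts (row total × column total / N):
  Active, Success: 55×62/133 = 25.639
  Active, Partial: 55×28/133 = 11.579
  Active, Failure: 55×43/133 = 17.782
  Control, Success: 78×62/133 = 36.361
  Control, Partial: 78×28/133 = 16.421
  Control, Failure: 78×43/133 = 25.218
Contributions (O − E)²/E:
  (22 − 25.639)²/25.639 = 0.5165
  (15 − 11.579)²/11.579 = 1.0107
  (18 − 17.782)²/17.782 = 0.0027
  (40 − 36.361)²/36.361 = 0.3642
  (13 − 16.421)²/16.421 = 0.7127
  (25 − 25.218)²/25.218 = 0.0019
χ² = 0.5165 + 1.0107 + 0.0027 + 0.3642 + 0.7127 + 0.0019 = 2.61
df = (2−1)(3−1) = 2. Since 2.61 < 9.21, fail to reject the null hypothesis of independence at α = 0.01.

2.61; fail to reject H₀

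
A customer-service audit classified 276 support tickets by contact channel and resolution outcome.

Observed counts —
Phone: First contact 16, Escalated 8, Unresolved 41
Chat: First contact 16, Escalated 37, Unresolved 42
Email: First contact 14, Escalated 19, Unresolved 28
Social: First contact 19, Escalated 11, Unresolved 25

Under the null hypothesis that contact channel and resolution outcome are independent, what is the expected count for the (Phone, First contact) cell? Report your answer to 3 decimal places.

15.308

Row total (Phone) = 65; column total (First contact) = 65; grand total N = 276.
Expected count = (row total × column total) / N = 65 × 65 / 276 = 15.308.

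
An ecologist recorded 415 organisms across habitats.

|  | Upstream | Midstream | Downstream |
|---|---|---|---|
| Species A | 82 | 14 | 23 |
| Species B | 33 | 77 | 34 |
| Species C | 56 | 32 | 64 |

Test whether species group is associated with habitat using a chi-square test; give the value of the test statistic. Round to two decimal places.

92.96

Row totals: 119, 144, 152. Column totals: 171, 123, 121. Grand total N = 415.
Expected counts (row total × column total / N):
  Species A, Upstream: 119×171/415 = 49.034
  Species A, Midstream: 119×123/415 = 35.270
  Species A, Downstream: 119×121/415 = 34.696
  Species B, Upstream: 144×171/415 = 59.335
  Species B, Midstream: 144×123/415 = 42.680
  Species B, Downstream: 144×121/415 = 41.986
  Species C, Upstream: 152×171/415 = 62.631
  Species C, Midstream: 152×123/415 = 45.051
  Species C, Downstream: 152×121/415 = 44.318
Contributions (O − E)²/E:
  (82 − 49.034)²/49.034 = 22.1633
  (14 − 35.270)²/35.270 = 12.8271
  (23 − 34.696)²/34.696 = 3.9427
  (33 − 59.335)²/59.335 = 11.6884
  (77 − 42.680)²/42.680 = 27.5975
  (34 − 41.986)²/41.986 = 1.5190
  (56 − 62.631)²/62.631 = 0.7021
  (32 − 45.051)²/45.051 = 3.7808
  (64 − 44.318)²/44.318 = 8.7409
χ² = 22.1633 + 12.8271 + 3.9427 + 11.6884 + 27.5975 + 1.5190 + 0.7021 + 3.7808 + 8.7409 = 92.96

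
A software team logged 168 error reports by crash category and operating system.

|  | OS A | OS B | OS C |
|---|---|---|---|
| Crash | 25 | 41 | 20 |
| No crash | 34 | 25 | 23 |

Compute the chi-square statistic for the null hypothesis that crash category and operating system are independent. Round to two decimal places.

5.37

Row totals: 86, 82. Column totals: 59, 66, 43. Grand total N = 168.
Expected counts (row total × column total / N):
  Crash, OS A: 86×59/168 = 30.202
  Crash, OS B: 86×66/168 = 33.786
  Crash, OS C: 86×43/168 = 22.012
  No crash, OS A: 82×59/168 = 28.798
  No crash, OS B: 82×66/168 = 32.214
  No crash, OS C: 82×43/168 = 20.988
Contributions (O − E)²/E:
  (25 − 30.202)²/30.202 = 0.8960
  (41 − 33.786)²/33.786 = 1.5403
  (20 − 22.012)²/22.012 = 0.1839
  (34 − 28.798)²/28.798 = 0.9397
  (25 − 32.214)²/32.214 = 1.6155
  (23 − 20.988)²/20.988 = 0.1929
χ² = 0.8960 + 1.5403 + 0.1839 + 0.9397 + 1.6155 + 0.1929 = 5.37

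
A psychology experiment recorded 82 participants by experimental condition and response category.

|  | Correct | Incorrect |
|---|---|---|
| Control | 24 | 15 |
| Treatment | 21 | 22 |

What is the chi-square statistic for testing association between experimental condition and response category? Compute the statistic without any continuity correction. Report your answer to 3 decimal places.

Row totals: 39, 43. Column totals: 45, 37. Grand total N = 82.
Expected counts (row total × column total / N):
  Control, Correct: 39×45/82 = 21.4024
  Control, Incorrect: 39×37/82 = 17.5976
  Treatment, Correct: 43×45/82 = 23.5976
  Treatment, Incorrect: 43×37/82 = 19.4024
Contributions (O − E)²/E:
  (24 − 21.4024)²/21.4024 = 0.3153
  (15 − 17.5976)²/17.5976 = 0.3834
  (21 − 23.5976)²/23.5976 = 0.2859
  (22 − 19.4024)²/19.4024 = 0.3478
χ² = 0.3153 + 0.3834 + 0.2859 + 0.3478 = 1.332

1.332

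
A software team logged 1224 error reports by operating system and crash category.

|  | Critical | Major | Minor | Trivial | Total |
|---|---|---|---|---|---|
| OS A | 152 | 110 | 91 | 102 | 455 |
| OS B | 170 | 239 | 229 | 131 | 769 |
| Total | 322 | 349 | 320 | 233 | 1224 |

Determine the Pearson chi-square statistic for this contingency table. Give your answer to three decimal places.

Grand total N = 1224.
Expected counts (row total × column total / N):
  OS A, Critical: 455×322/1224 = 119.6977
  OS A, Major: 455×349/1224 = 129.7345
  OS A, Minor: 455×320/1224 = 118.9542
  OS A, Trivial: 455×233/1224 = 86.6136
  OS B, Critical: 769×322/1224 = 202.3023
  OS B, Major: 769×349/1224 = 219.2655
  OS B, Minor: 769×320/1224 = 201.0458
  OS B, Trivial: 769×233/1224 = 146.3864
Contributions (O − E)²/E:
  (152 − 119.6977)²/119.6977 = 8.7173
  (110 − 129.7345)²/129.7345 = 3.0019
  (91 − 118.9542)²/118.9542 = 6.5692
  (102 − 86.6136)²/86.6136 = 2.7333
  (170 − 202.3023)²/202.3023 = 5.1578
  (239 − 219.2655)²/219.2655 = 1.7762
  (229 − 201.0458)²/201.0458 = 3.8869
  (131 − 146.3864)²/146.3864 = 1.6172
χ² = 8.7173 + 3.0019 + 6.5692 + 2.7333 + 5.1578 + 1.7762 + 3.8869 + 1.6172 = 33.460

33.460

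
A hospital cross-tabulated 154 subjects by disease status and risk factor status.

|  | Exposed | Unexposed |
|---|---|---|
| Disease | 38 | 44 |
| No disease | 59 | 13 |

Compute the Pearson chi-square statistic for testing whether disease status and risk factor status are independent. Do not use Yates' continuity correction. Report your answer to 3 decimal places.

20.845

Row totals: 82, 72. Column totals: 97, 57. Grand total N = 154.
Expected counts (row total × column total / N):
  Disease, Exposed: 82×97/154 = 51.6494
  Disease, Unexposed: 82×57/154 = 30.3506
  No disease, Exposed: 72×97/154 = 45.3506
  No disease, Unexposed: 72×57/154 = 26.6494
Contributions (O − E)²/E:
  (38 − 51.6494)²/51.6494 = 3.6071
  (44 − 30.3506)²/30.3506 = 6.1385
  (59 − 45.3506)²/45.3506 = 4.1081
  (13 − 26.6494)²/26.6494 = 6.9910
χ² = 3.6071 + 6.1385 + 4.1081 + 6.9910 = 20.845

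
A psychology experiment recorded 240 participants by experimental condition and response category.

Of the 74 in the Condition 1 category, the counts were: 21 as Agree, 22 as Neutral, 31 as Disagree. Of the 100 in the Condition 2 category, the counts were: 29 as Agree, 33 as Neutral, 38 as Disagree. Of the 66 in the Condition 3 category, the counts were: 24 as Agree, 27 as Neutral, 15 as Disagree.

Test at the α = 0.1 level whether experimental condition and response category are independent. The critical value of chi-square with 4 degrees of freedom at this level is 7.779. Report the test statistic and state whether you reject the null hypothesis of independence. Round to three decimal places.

Row totals: 74, 100, 66. Column totals: 74, 82, 84. Grand total N = 240.
Expected counts (row total × column total / N):
  Condition 1, Agree: 74×74/240 = 22.8167
  Condition 1, Neutral: 74×82/240 = 25.2833
  Condition 1, Disagree: 74×84/240 = 25.9000
  Condition 2, Agree: 100×74/240 = 30.8333
  Condition 2, Neutral: 100×82/240 = 34.1667
  Condition 2, Disagree: 100×84/240 = 35.0000
  Condition 3, Agree: 66×74/240 = 20.3500
  Condition 3, Neutral: 66×82/240 = 22.5500
  Condition 3, Disagree: 66×84/240 = 23.1000
Contributions (O − E)²/E:
  (21 − 22.8167)²/22.8167 = 0.1446
  (22 − 25.2833)²/25.2833 = 0.4264
  (31 − 25.9000)²/25.9000 = 1.0042
  (29 − 30.8333)²/30.8333 = 0.1090
  (33 − 34.1667)²/34.1667 = 0.0398
  (38 − 35.0000)²/35.0000 = 0.2571
  (24 − 20.3500)²/20.3500 = 0.6547
  (27 − 22.5500)²/22.5500 = 0.8782
  (15 − 23.1000)²/23.1000 = 2.8403
χ² = 0.1446 + 0.4264 + 1.0042 + 0.1090 + 0.0398 + 0.2571 + 0.6547 + 0.8782 + 2.8403 = 6.354
df = (3−1)(3−1) = 4. Since 6.354 < 7.779, fail to reject the null hypothesis of independence at α = 0.1.

6.354; fail to reject H₀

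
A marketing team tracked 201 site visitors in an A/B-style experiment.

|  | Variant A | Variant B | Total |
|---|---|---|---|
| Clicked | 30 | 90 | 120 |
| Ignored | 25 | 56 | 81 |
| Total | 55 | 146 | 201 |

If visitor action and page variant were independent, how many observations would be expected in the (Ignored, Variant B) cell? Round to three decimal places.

58.836

Row total (Ignored) = 81; column total (Variant B) = 146; grand total N = 201.
Expected count = (row total × column total) / N = 81 × 146 / 201 = 58.836.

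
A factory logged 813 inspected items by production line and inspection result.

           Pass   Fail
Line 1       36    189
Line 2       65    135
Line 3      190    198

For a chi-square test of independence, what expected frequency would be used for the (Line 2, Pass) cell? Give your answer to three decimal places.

Row total (Line 2) = 200; column total (Pass) = 291; grand total N = 813.
Expected count = (row total × column total) / N = 200 × 291 / 813 = 71.587.

71.587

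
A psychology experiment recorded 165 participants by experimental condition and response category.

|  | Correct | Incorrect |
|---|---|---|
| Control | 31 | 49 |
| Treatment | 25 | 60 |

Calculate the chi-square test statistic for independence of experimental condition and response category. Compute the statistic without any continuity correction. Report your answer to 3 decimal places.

Row totals: 80, 85. Column totals: 56, 109. Grand total N = 165.
Expected counts (row total × column total / N):
  Control, Correct: 80×56/165 = 27.1515
  Control, Incorrect: 80×109/165 = 52.8485
  Treatment, Correct: 85×56/165 = 28.8485
  Treatment, Incorrect: 85×109/165 = 56.1515
Contributions (O − E)²/E:
  (31 − 27.1515)²/27.1515 = 0.5455
  (49 − 52.8485)²/52.8485 = 0.2803
  (25 − 28.8485)²/28.8485 = 0.5134
  (60 − 56.1515)²/56.1515 = 0.2638
χ² = 0.5455 + 0.2803 + 0.5134 + 0.2638 = 1.603

1.603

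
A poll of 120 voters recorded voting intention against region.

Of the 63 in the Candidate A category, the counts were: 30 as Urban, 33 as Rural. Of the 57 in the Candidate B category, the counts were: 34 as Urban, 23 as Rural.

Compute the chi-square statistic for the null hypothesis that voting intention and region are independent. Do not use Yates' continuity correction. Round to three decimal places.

1.740

Row totals: 63, 57. Column totals: 64, 56. Grand total N = 120.
Expected counts (row total × column total / N):
  Candidate A, Urban: 63×64/120 = 33.6000
  Candidate A, Rural: 63×56/120 = 29.4000
  Candidate B, Urban: 57×64/120 = 30.4000
  Candidate B, Rural: 57×56/120 = 26.6000
Contributions (O − E)²/E:
  (30 − 33.6000)²/33.6000 = 0.3857
  (33 − 29.4000)²/29.4000 = 0.4408
  (34 − 30.4000)²/30.4000 = 0.4263
  (23 − 26.6000)²/26.6000 = 0.4872
χ² = 0.3857 + 0.4408 + 0.4263 + 0.4872 = 1.740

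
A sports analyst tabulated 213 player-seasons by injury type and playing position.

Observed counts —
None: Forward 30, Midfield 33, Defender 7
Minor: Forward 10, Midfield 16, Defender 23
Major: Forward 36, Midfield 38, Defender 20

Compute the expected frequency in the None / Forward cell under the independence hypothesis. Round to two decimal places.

Row total (None) = 70; column total (Forward) = 76; grand total N = 213.
Expected count = (row total × column total) / N = 70 × 76 / 213 = 24.98.

24.98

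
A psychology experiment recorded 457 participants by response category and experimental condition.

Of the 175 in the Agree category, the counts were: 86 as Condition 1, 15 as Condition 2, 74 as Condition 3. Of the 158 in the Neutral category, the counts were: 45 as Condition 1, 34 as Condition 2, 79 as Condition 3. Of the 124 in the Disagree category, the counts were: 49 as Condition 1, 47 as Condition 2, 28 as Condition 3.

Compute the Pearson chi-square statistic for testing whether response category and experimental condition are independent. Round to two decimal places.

52.46

Row totals: 175, 158, 124. Column totals: 180, 96, 181. Grand total N = 457.
Expected counts (row total × column total / N):
  Agree, Condition 1: 175×180/457 = 68.928
  Agree, Condition 2: 175×96/457 = 36.761
  Agree, Condition 3: 175×181/457 = 69.311
  Neutral, Condition 1: 158×180/457 = 62.232
  Neutral, Condition 2: 158×96/457 = 33.190
  Neutral, Condition 3: 158×181/457 = 62.578
  Disagree, Condition 1: 124×180/457 = 48.840
  Disagree, Condition 2: 124×96/457 = 26.048
  Disagree, Condition 3: 124×181/457 = 49.112
Contributions (O − E)²/E:
  (86 − 68.928)²/68.928 = 4.2284
  (15 − 36.761)²/36.761 = 12.8816
  (74 − 69.311)²/69.311 = 0.3172
  (45 − 62.232)²/62.232 = 4.7715
  (34 − 33.190)²/33.190 = 0.0198
  (79 − 62.578)²/62.578 = 4.3095
  (49 − 48.840)²/48.840 = 0.0005
  (47 − 26.048)²/26.048 = 16.8530
  (28 − 49.112)²/49.112 = 9.0755
χ² = 4.2284 + 12.8816 + 0.3172 + 4.7715 + 0.0198 + 4.3095 + 0.0005 + 16.8530 + 9.0755 = 52.46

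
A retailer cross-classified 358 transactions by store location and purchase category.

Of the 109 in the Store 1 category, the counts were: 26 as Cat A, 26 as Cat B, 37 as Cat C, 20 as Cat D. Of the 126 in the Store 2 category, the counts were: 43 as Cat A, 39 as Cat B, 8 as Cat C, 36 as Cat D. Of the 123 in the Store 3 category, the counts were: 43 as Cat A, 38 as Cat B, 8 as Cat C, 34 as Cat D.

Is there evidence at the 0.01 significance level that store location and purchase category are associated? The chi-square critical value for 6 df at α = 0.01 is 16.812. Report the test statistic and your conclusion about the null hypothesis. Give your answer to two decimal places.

45.78; reject H₀

Row totals: 109, 126, 123. Column totals: 112, 103, 53, 90. Grand total N = 358.
Expected counts (row total × column total / N):
  Store 1, Cat A: 109×112/358 = 34.101
  Store 1, Cat B: 109×103/358 = 31.360
  Store 1, Cat C: 109×53/358 = 16.137
  Store 1, Cat D: 109×90/358 = 27.402
  Store 2, Cat A: 126×112/358 = 39.419
  Store 2, Cat B: 126×103/358 = 36.251
  Store 2, Cat C: 126×53/358 = 18.654
  Store 2, Cat D: 126×90/358 = 31.676
  Store 3, Cat A: 123×112/358 = 38.480
  Store 3, Cat B: 123×103/358 = 35.388
  Store 3, Cat C: 123×53/358 = 18.209
  Store 3, Cat D: 123×90/358 = 30.922
Contributions (O − E)²/E:
  (26 − 34.101)²/34.101 = 1.9245
  (26 − 31.360)²/31.360 = 0.9161
  (37 − 16.137)²/16.137 = 26.9731
  (20 − 27.402)²/27.402 = 1.9995
  (43 − 39.419)²/39.419 = 0.3253
  (39 − 36.251)²/36.251 = 0.2085
  (8 − 18.654)²/18.654 = 6.0849
  (36 − 31.676)²/31.676 = 0.5903
  (43 − 38.480)²/38.480 = 0.5309
  (38 − 35.388)²/35.388 = 0.1928
  (8 − 18.209)²/18.209 = 5.7237
  (34 − 30.922)²/30.922 = 0.3064
χ² = 1.9245 + 0.9161 + 26.9731 + 1.9995 + 0.3253 + 0.2085 + 6.0849 + 0.5903 + 0.5309 + 0.1928 + 5.7237 + 0.3064 = 45.78
df = (3−1)(4−1) = 6. Since 45.78 > 16.812, reject the null hypothesis of independence at α = 0.01.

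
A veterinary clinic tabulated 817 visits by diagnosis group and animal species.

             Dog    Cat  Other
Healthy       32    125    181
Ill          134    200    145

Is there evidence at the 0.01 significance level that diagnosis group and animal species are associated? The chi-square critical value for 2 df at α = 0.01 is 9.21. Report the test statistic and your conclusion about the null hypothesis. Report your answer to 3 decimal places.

61.454; reject H₀

Row totals: 338, 479. Column totals: 166, 325, 326. Grand total N = 817.
Expected counts (row total × column total / N):
  Healthy, Dog: 338×166/817 = 68.6756
  Healthy, Cat: 338×325/817 = 134.4553
  Healthy, Other: 338×326/817 = 134.8690
  Ill, Dog: 479×166/817 = 97.3244
  Ill, Cat: 479×325/817 = 190.5447
  Ill, Other: 479×326/817 = 191.1310
Contributions (O − E)²/E:
  (32 − 68.6756)²/68.6756 = 19.5863
  (125 − 134.4553)²/134.4553 = 0.6649
  (181 − 134.8690)²/134.8690 = 15.7788
  (134 − 97.3244)²/97.3244 = 13.8208
  (200 − 190.5447)²/190.5447 = 0.4692
  (145 − 191.1310)²/191.1310 = 11.1341
χ² = 19.5863 + 0.6649 + 15.7788 + 13.8208 + 0.4692 + 11.1341 = 61.454
df = (2−1)(3−1) = 2. Since 61.454 > 9.21, reject the null hypothesis of independence at α = 0.01.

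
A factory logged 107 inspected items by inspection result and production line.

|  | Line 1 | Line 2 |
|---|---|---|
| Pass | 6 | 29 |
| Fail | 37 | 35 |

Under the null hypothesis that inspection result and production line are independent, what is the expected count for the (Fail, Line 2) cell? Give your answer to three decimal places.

43.065

Row total (Fail) = 72; column total (Line 2) = 64; grand total N = 107.
Expected count = (row total × column total) / N = 72 × 64 / 107 = 43.065.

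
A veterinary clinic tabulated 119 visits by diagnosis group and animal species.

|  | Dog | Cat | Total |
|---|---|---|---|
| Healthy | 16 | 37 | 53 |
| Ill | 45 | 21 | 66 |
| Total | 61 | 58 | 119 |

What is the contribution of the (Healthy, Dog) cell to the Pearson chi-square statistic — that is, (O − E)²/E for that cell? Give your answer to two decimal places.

Row total (Healthy) = 53; column total (Dog) = 61; N = 119.
Expected count E = 53 × 61 / 119 = 27.168.
Contribution = (O − E)²/E = (16 − 27.168)² / 27.168 = 4.59.

4.59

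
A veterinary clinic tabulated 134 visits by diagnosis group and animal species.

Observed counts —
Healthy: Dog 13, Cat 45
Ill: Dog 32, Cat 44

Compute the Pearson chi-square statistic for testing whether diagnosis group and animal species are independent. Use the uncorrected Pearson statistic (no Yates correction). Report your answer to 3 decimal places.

5.719

Row totals: 58, 76. Column totals: 45, 89. Grand total N = 134.
Expected counts (row total × column total / N):
  Healthy, Dog: 58×45/134 = 19.4776
  Healthy, Cat: 58×89/134 = 38.5224
  Ill, Dog: 76×45/134 = 25.5224
  Ill, Cat: 76×89/134 = 50.4776
Contributions (O − E)²/E:
  (13 − 19.4776)²/19.4776 = 2.1542
  (45 − 38.5224)²/38.5224 = 1.0892
  (32 − 25.5224)²/25.5224 = 1.6440
  (44 − 50.4776)²/50.4776 = 0.8312
χ² = 2.1542 + 1.0892 + 1.6440 + 0.8312 = 5.719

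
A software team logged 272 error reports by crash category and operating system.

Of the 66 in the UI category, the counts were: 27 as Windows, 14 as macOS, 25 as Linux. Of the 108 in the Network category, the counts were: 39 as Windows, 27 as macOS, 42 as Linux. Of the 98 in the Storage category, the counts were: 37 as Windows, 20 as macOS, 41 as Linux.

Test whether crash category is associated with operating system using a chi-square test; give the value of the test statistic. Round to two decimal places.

Row totals: 66, 108, 98. Column totals: 103, 61, 108. Grand total N = 272.
Expected counts (row total × column total / N):
  UI, Windows: 66×103/272 = 24.993
  UI, macOS: 66×61/272 = 14.801
  UI, Linux: 66×108/272 = 26.206
  Network, Windows: 108×103/272 = 40.897
  Network, macOS: 108×61/272 = 24.221
  Network, Linux: 108×108/272 = 42.882
  Storage, Windows: 98×103/272 = 37.110
  Storage, macOS: 98×61/272 = 21.978
  Storage, Linux: 98×108/272 = 38.912
Contributions (O − E)²/E:
  (27 − 24.993)²/24.993 = 0.1612
  (14 − 14.801)²/14.801 = 0.0433
  (25 − 26.206)²/26.206 = 0.0555
  (39 − 40.897)²/40.897 = 0.0880
  (27 − 24.221)²/24.221 = 0.3188
  (42 − 42.882)²/42.882 = 0.0181
  (37 − 37.110)²/37.110 = 0.0003
  (20 − 21.978)²/21.978 = 0.1780
  (41 − 38.912)²/38.912 = 0.1120
χ² = 0.1612 + 0.0433 + 0.0555 + 0.0880 + 0.3188 + 0.0181 + 0.0003 + 0.1780 + 0.1120 = 0.98

0.98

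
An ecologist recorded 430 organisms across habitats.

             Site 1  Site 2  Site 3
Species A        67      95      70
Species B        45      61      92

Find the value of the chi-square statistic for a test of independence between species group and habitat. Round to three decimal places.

12.107

Row totals: 232, 198. Column totals: 112, 156, 162. Grand total N = 430.
Expected counts (row total × column total / N):
  Species A, Site 1: 232×112/430 = 60.4279
  Species A, Site 2: 232×156/430 = 84.1674
  Species A, Site 3: 232×162/430 = 87.4047
  Species B, Site 1: 198×112/430 = 51.5721
  Species B, Site 2: 198×156/430 = 71.8326
  Species B, Site 3: 198×162/430 = 74.5953
Contributions (O − E)²/E:
  (67 − 60.4279)²/60.4279 = 0.7148
  (95 − 84.1674)²/84.1674 = 1.3942
  (70 − 87.4047)²/87.4047 = 3.4658
  (45 − 51.5721)²/51.5721 = 0.8375
  (61 − 71.8326)²/71.8326 = 1.6336
  (92 − 74.5953)²/74.5953 = 4.0609
χ² = 0.7148 + 1.3942 + 3.4658 + 0.8375 + 1.6336 + 4.0609 = 12.107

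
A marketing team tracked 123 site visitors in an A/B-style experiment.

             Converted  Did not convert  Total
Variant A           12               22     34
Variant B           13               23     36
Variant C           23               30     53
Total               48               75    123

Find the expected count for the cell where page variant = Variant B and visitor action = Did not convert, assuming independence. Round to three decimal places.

Row total (Variant B) = 36; column total (Did not convert) = 75; grand total N = 123.
Expected count = (row total × column total) / N = 36 × 75 / 123 = 21.951.

21.951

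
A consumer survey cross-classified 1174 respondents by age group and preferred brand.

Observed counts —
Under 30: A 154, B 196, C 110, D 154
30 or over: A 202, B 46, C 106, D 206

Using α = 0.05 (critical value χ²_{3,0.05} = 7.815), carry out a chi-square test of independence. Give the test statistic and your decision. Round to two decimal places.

104.77; reject H₀

Row totals: 614, 560. Column totals: 356, 242, 216, 360. Grand total N = 1174.
Expected counts (row total × column total / N):
  Under 30, A: 614×356/1174 = 186.1874
  Under 30, B: 614×242/1174 = 126.5656
  Under 30, C: 614×216/1174 = 112.9676
  Under 30, D: 614×360/1174 = 188.2794
  30 or over, A: 560×356/1174 = 169.8126
  30 or over, B: 560×242/1174 = 115.4344
  30 or over, C: 560×216/1174 = 103.0324
  30 or over, D: 560×360/1174 = 171.7206
Contributions (O − E)²/E:
  (154 − 186.1874)²/186.1874 = 5.5644
  (196 − 126.5656)²/126.5656 = 38.0920
  (110 − 112.9676)²/112.9676 = 0.0780
  (154 − 188.2794)²/188.2794 = 6.2411
  (202 − 169.8126)²/169.8126 = 6.1010
  (46 − 115.4344)²/115.4344 = 41.7652
  (106 − 103.0324)²/103.0324 = 0.0855
  (206 − 171.7206)²/171.7206 = 6.8430
χ² = 5.5644 + 38.0920 + 0.0780 + 6.2411 + 6.1010 + 41.7652 + 0.0855 + 6.8430 = 104.77
df = (2−1)(4−1) = 3. Since 104.77 > 7.815, reject the null hypothesis of independence at α = 0.05.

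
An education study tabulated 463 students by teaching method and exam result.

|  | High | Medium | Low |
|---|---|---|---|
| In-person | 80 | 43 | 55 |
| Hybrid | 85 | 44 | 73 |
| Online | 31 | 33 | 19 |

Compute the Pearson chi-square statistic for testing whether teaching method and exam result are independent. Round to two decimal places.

11.78

Row totals: 178, 202, 83. Column totals: 196, 120, 147. Grand total N = 463.
Expected counts (row total × column total / N):
  In-person, High: 178×196/463 = 75.3521
  In-person, Medium: 178×120/463 = 46.1339
  In-person, Low: 178×147/463 = 56.5140
  Hybrid, High: 202×196/463 = 85.5119
  Hybrid, Medium: 202×120/463 = 52.3542
  Hybrid, Low: 202×147/463 = 64.1339
  Online, High: 83×196/463 = 35.1361
  Online, Medium: 83×120/463 = 21.5119
  Online, Low: 83×147/463 = 26.3521
Contributions (O − E)²/E:
  (80 − 75.3521)²/75.3521 = 0.2867
  (43 − 46.1339)²/46.1339 = 0.2129
  (55 − 56.5140)²/56.5140 = 0.0406
  (85 − 85.5119)²/85.5119 = 0.0031
  (44 − 52.3542)²/52.3542 = 1.3331
  (73 − 64.1339)²/64.1339 = 1.2257
  (31 − 35.1361)²/35.1361 = 0.4869
  (33 − 21.5119)²/21.5119 = 6.1350
  (19 − 26.3521)²/26.3521 = 2.0512
χ² = 0.2867 + 0.2129 + 0.0406 + 0.0031 + 1.3331 + 1.2257 + 0.4869 + 6.1350 + 2.0512 = 11.78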